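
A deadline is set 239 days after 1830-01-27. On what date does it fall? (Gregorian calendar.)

Jan has 31 days: +5 → Feb 1, 1830 (234 left).
Feb has 28 days: +28 → Mar 1, 1830 (206 left).
Mar has 31 days: +31 → Apr 1, 1830 (175 left).
Apr has 30 days: +30 → May 1, 1830 (145 left).
May has 31 days: +31 → Jun 1, 1830 (114 left).
Jun has 30 days: +30 → Jul 1, 1830 (84 left).
Jul has 31 days: +31 → Aug 1, 1830 (53 left).
Aug has 31 days: +31 → Sep 1, 1830 (22 left).
+22 → Sep 23, 1830.

September 23, 1830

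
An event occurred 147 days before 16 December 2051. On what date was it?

−16 → Nov 30, 2051 (end of Nov, 30 days; 131 left).
−30 → Oct 31, 2051 (end of Oct, 31 days; 101 left).
−31 → Sep 30, 2051 (end of Sep, 30 days; 70 left).
−30 → Aug 31, 2051 (end of Aug, 31 days; 40 left).
−31 → Jul 31, 2051 (end of Jul, 31 days; 9 left).
−9 → Jul 22, 2051.

July 22, 2051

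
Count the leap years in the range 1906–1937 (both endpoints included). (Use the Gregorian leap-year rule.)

8

Multiples of 4 in [1906,1937]: 8.
Of those, multiples of 100: 0 (not leap unless ÷400).
Multiples of 400: 0.
Leap years = 8 − 0 + 0 = 8.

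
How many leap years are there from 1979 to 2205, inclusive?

Multiples of 4 in [1979,2205]: 57.
Of those, multiples of 100: 3 (not leap unless ÷400).
Multiples of 400: 1.
Leap years = 57 − 3 + 1 = 55.

55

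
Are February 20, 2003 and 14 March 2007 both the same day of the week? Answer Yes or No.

No

From Feb 20, 2003 to Mar 14, 2007 is 1483 days.
1483 mod 7 = 6, so they are different weekdays.
(Feb 20, 2003 is a Thursday; Mar 14, 2007 is a Wednesday.)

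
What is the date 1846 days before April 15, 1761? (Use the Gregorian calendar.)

March 26, 1756

−365 (one year) → Apr 15, 1760 (1481 left).
−366 (one year; includes Feb 29, 1760) → Apr 15, 1759 (1115 left).
−365 (one year) → Apr 15, 1758 (750 left).
−365 (one year) → Apr 15, 1757 (385 left).
−15 → Mar 31, 1757 (end of Mar, 31 days; 370 left).
−31 → Feb 28, 1757 (end of Feb, 28 days; 339 left).
−28 → Jan 31, 1757 (end of Jan, 31 days; 311 left).
−31 → Dec 31, 1756 (end of Dec, 31 days; 280 left).
−31 → Nov 30, 1756 (end of Nov, 30 days; 249 left).
−30 → Oct 31, 1756 (end of Oct, 31 days; 219 left).
−31 → Sep 30, 1756 (end of Sep, 30 days; 188 left).
−30 → Aug 31, 1756 (end of Aug, 31 days; 158 left).
−31 → Jul 31, 1756 (end of Jul, 31 days; 127 left).
−31 → Jun 30, 1756 (end of Jun, 30 days; 96 left).
−30 → May 31, 1756 (end of May, 31 days; 66 left).
−31 → Apr 30, 1756 (end of Apr, 30 days; 35 left).
−30 → Mar 31, 1756 (end of Mar, 31 days; 5 left).
−5 → Mar 26, 1756.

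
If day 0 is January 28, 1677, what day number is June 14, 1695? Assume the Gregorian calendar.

6711

Jan 28, 1677 → Jan 28, 1678: 365 days.
Jan 28, 1678 → Jan 28, 1679: 365 days.
Jan 28, 1679 → Jan 28, 1680: 365 days.
Jan 28, 1680 → Jan 28, 1681: 366 days (Feb 29, 1680 is in that span).
Jan 28, 1681 → Jan 28, 1682: 365 days.
Jan 28, 1682 → Jan 28, 1683: 365 days.
Jan 28, 1683 → Jan 28, 1684: 365 days.
Jan 28, 1684 → Jan 28, 1685: 366 days (Feb 29, 1684 is in that span).
Jan 28, 1685 → Jan 28, 1686: 365 days.
Jan 28, 1686 → Jan 28, 1687: 365 days.
Jan 28, 1687 → Jan 28, 1688: 365 days.
Jan 28, 1688 → Jan 28, 1689: 366 days (Feb 29, 1688 is in that span).
Jan 28, 1689 → Jan 28, 1690: 365 days.
Jan 28, 1690 → Jan 28, 1691: 365 days.
Jan 28, 1691 → Jan 28, 1692: 365 days.
Jan 28, 1692 → Jan 28, 1693: 366 days (Feb 29, 1692 is in that span).
Jan 28, 1693 → Jan 28, 1694: 365 days.
Jan 28, 1694 → Jan 28, 1695: 365 days.
Jan 28, 1695 → Feb 28, 1695: 31 days (January has 31).
Feb 28, 1695 → Mar 28, 1695: 28 days (February has 28).
Mar 28, 1695 → Apr 28, 1695: 31 days (March has 31).
Apr 28, 1695 → May 28, 1695: 30 days (April has 30).
May 28, 1695 → Jun 14, 1695: 17 days.
Total: 6711 days.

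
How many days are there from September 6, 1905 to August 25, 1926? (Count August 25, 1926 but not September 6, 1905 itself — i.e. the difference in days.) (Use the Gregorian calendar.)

Sep 6, 1905 → Sep 6, 1906: 365 days.
Sep 6, 1906 → Sep 6, 1907: 365 days.
Sep 6, 1907 → Sep 6, 1908: 366 days (Feb 29, 1908 is in that span).
Sep 6, 1908 → Sep 6, 1909: 365 days.
Sep 6, 1909 → Sep 6, 1910: 365 days.
Sep 6, 1910 → Sep 6, 1911: 365 days.
Sep 6, 1911 → Sep 6, 1912: 366 days (Feb 29, 1912 is in that span).
Sep 6, 1912 → Sep 6, 1913: 365 days.
Sep 6, 1913 → Sep 6, 1914: 365 days.
Sep 6, 1914 → Sep 6, 1915: 365 days.
Sep 6, 1915 → Sep 6, 1916: 366 days (Feb 29, 1916 is in that span).
Sep 6, 1916 → Sep 6, 1917: 365 days.
Sep 6, 1917 → Sep 6, 1918: 365 days.
Sep 6, 1918 → Sep 6, 1919: 365 days.
Sep 6, 1919 → Sep 6, 1920: 366 days (Feb 29, 1920 is in that span).
Sep 6, 1920 → Sep 6, 1921: 365 days.
Sep 6, 1921 → Sep 6, 1922: 365 days.
Sep 6, 1922 → Sep 6, 1923: 365 days.
Sep 6, 1923 → Sep 6, 1924: 366 days (Feb 29, 1924 is in that span).
Sep 6, 1924 → Sep 6, 1925: 365 days.
Sep 6, 1925 → Oct 6, 1925: 30 days (September has 30).
Oct 6, 1925 → Nov 6, 1925: 31 days (October has 31).
Nov 6, 1925 → Dec 6, 1925: 30 days (November has 30).
Dec 6, 1925 → Jan 6, 1926: 31 days (December has 31).
Jan 6, 1926 → Feb 6, 1926: 31 days (January has 31).
Feb 6, 1926 → Mar 6, 1926: 28 days (February has 28).
Mar 6, 1926 → Apr 6, 1926: 31 days (March has 31).
Apr 6, 1926 → May 6, 1926: 30 days (April has 30).
May 6, 1926 → Jun 6, 1926: 31 days (May has 31).
Jun 6, 1926 → Jul 6, 1926: 30 days (June has 30).
Jul 6, 1926 → Aug 6, 1926: 31 days (July has 31).
Aug 6, 1926 → Aug 25, 1926: 19 days.
Total: 7658 days.

7658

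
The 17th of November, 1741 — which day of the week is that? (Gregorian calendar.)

Doomsday rule: the anchor day for the 1700s is Sunday. For year 41: 41÷12 = 3 r 5, and 5÷4 = 1, so 3+5+1 = 9.
Sunday + 9 ≡ Tuesday — that's 1741's doomsday.
In November the doomsday date is Nov 7.
Nov 17 is 10 days after Nov 7; 10 mod 7 = 3, so Tuesday + 3 = Friday.

Friday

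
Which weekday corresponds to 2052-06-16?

Sunday

January 1, 2052 is a Monday.
Jan 1, 2052 → Feb 1, 2052: 31 days (January has 31).
Feb 1, 2052 → Mar 1, 2052: 29 days (February has 29).
Mar 1, 2052 → Apr 1, 2052: 31 days (March has 31).
Apr 1, 2052 → May 1, 2052: 30 days (April has 30).
May 1, 2052 → Jun 1, 2052: 31 days (May has 31).
Jun 1, 2052 → Jun 16, 2052: 15 days.
Total: 167 days.
167 mod 7 = 6, so Monday + 6 = Sunday.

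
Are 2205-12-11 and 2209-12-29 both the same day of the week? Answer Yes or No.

No

From Dec 11, 2205 to Dec 29, 2209 is 1479 days.
1479 mod 7 = 2, so they are different weekdays.
(Dec 11, 2205 is a Wednesday; Dec 29, 2209 is a Friday.)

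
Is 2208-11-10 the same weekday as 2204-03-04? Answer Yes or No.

No

From Mar 4, 2204 to Nov 10, 2208 is 1712 days.
1712 mod 7 = 4, so they are different weekdays.
(Mar 4, 2204 is a Sunday; Nov 10, 2208 is a Thursday.)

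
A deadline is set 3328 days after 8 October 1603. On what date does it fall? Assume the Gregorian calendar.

November 17, 1612

+366 (one year; includes Feb 29, 1604) → Oct 8, 1604 (2962 left).
+365 (one year) → Oct 8, 1605 (2597 left).
+365 (one year) → Oct 8, 1606 (2232 left).
+365 (one year) → Oct 8, 1607 (1867 left).
+366 (one year; includes Feb 29, 1608) → Oct 8, 1608 (1501 left).
+365 (one year) → Oct 8, 1609 (1136 left).
+365 (one year) → Oct 8, 1610 (771 left).
+365 (one year) → Oct 8, 1611 (406 left).
+366 (one year; includes Feb 29, 1612) → Oct 8, 1612 (40 left).
Oct has 31 days: +24 → Nov 1, 1612 (16 left).
+16 → Nov 17, 1612.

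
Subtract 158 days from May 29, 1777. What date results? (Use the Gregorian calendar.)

−29 → Apr 30, 1777 (end of Apr, 30 days; 129 left).
−30 → Mar 31, 1777 (end of Mar, 31 days; 99 left).
−31 → Feb 28, 1777 (end of Feb, 28 days; 68 left).
−28 → Jan 31, 1777 (end of Jan, 31 days; 40 left).
−31 → Dec 31, 1776 (end of Dec, 31 days; 9 left).
−9 → Dec 22, 1776.

December 22, 1776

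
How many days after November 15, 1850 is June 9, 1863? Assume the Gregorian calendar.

4589

Nov 15, 1850 → Nov 15, 1851: 365 days.
Nov 15, 1851 → Nov 15, 1852: 366 days (Feb 29, 1852 is in that span).
Nov 15, 1852 → Nov 15, 1853: 365 days.
Nov 15, 1853 → Nov 15, 1854: 365 days.
Nov 15, 1854 → Nov 15, 1855: 365 days.
Nov 15, 1855 → Nov 15, 1856: 366 days (Feb 29, 1856 is in that span).
Nov 15, 1856 → Nov 15, 1857: 365 days.
Nov 15, 1857 → Nov 15, 1858: 365 days.
Nov 15, 1858 → Nov 15, 1859: 365 days.
Nov 15, 1859 → Nov 15, 1860: 366 days (Feb 29, 1860 is in that span).
Nov 15, 1860 → Nov 15, 1861: 365 days.
Nov 15, 1861 → Nov 15, 1862: 365 days.
Nov 15, 1862 → Dec 15, 1862: 30 days (November has 30).
Dec 15, 1862 → Jan 15, 1863: 31 days (December has 31).
Jan 15, 1863 → Feb 15, 1863: 31 days (January has 31).
Feb 15, 1863 → Mar 15, 1863: 28 days (February has 28).
Mar 15, 1863 → Apr 15, 1863: 31 days (March has 31).
Apr 15, 1863 → May 15, 1863: 30 days (April has 30).
May 15, 1863 → Jun 9, 1863: 25 days.
Total: 4589 days.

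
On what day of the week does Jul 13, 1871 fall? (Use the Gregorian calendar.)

January 1, 1871 is a Sunday.
Jan 1, 1871 → Feb 1, 1871: 31 days (January has 31).
Feb 1, 1871 → Mar 1, 1871: 28 days (February has 28).
Mar 1, 1871 → Apr 1, 1871: 31 days (March has 31).
Apr 1, 1871 → May 1, 1871: 30 days (April has 30).
May 1, 1871 → Jun 1, 1871: 31 days (May has 31).
Jun 1, 1871 → Jul 1, 1871: 30 days (June has 30).
Jul 1, 1871 → Jul 13, 1871: 12 days.
Total: 193 days.
193 mod 7 = 4, so Sunday + 4 = Thursday.

Thursday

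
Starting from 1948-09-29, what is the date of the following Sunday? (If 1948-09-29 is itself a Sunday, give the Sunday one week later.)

October 3, 1948

Sep 29, 1948 is a Wednesday.
From Wednesday to the next Sunday is 4 days.
Sep 29, 1948 + 4 = Oct 3, 1948.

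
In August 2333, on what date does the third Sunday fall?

August 20, 2333

August 1, 2333 is a Tuesday.
The first Sunday is therefore August 6 (5 days later).
The third Sunday is 6 + 2×7 = August 20.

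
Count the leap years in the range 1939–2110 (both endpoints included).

42

Multiples of 4 in [1939,2110]: 43.
Of those, multiples of 100: 2 (not leap unless ÷400).
Multiples of 400: 1.
Leap years = 43 − 2 + 1 = 42.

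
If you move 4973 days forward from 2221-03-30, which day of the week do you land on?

Monday

Mar 30, 2221 is a Friday.
4973 mod 7 = 3, so 4973 days after a Friday is Friday + 3 = Monday.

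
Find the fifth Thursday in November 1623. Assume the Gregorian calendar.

November 1, 1623 is a Wednesday.
The first Thursday is therefore November 2 (1 days later).
The fifth Thursday is 2 + 4×7 = November 30.

November 30, 1623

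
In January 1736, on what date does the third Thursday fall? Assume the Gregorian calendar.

January 19, 1736

January 1, 1736 is a Sunday.
The first Thursday is therefore January 5 (4 days later).
The third Thursday is 5 + 2×7 = January 19.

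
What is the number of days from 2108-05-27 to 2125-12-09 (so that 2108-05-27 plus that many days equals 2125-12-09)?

6405

May 27, 2108 → May 27, 2109: 365 days.
May 27, 2109 → May 27, 2110: 365 days.
May 27, 2110 → May 27, 2111: 365 days.
May 27, 2111 → May 27, 2112: 366 days (Feb 29, 2112 is in that span).
May 27, 2112 → May 27, 2113: 365 days.
May 27, 2113 → May 27, 2114: 365 days.
May 27, 2114 → May 27, 2115: 365 days.
May 27, 2115 → May 27, 2116: 366 days (Feb 29, 2116 is in that span).
May 27, 2116 → May 27, 2117: 365 days.
May 27, 2117 → May 27, 2118: 365 days.
May 27, 2118 → May 27, 2119: 365 days.
May 27, 2119 → May 27, 2120: 366 days (Feb 29, 2120 is in that span).
May 27, 2120 → May 27, 2121: 365 days.
May 27, 2121 → May 27, 2122: 365 days.
May 27, 2122 → May 27, 2123: 365 days.
May 27, 2123 → May 27, 2124: 366 days (Feb 29, 2124 is in that span).
May 27, 2124 → May 27, 2125: 365 days.
May 27, 2125 → Jun 27, 2125: 31 days (May has 31).
Jun 27, 2125 → Jul 27, 2125: 30 days (June has 30).
Jul 27, 2125 → Aug 27, 2125: 31 days (July has 31).
Aug 27, 2125 → Sep 27, 2125: 31 days (August has 31).
Sep 27, 2125 → Oct 27, 2125: 30 days (September has 30).
Oct 27, 2125 → Nov 27, 2125: 31 days (October has 31).
Nov 27, 2125 → Dec 9, 2125: 12 days.
Total: 6405 days.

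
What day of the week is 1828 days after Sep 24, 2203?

Sunday

Sep 24, 2203 is a Saturday.
1828 mod 7 = 1, so 1828 days after a Saturday is Saturday + 1 = Sunday.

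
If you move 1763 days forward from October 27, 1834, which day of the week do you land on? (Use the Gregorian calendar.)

Sunday

First find the weekday of Oct 27, 1834. Doomsday rule: the anchor day for the 1800s is Friday. For year 34: 34÷12 = 2 r 10, and 10÷4 = 2, so 2+10+2 = 14.
Friday + 14 ≡ Friday — that's 1834's doomsday.
In October the doomsday date is Oct 10.
Oct 27 is 17 days after Oct 10; 17 mod 7 = 3, so Friday + 3 = Monday.
1763 mod 7 = 6, so 1763 days after a Monday is Monday + 6 = Sunday.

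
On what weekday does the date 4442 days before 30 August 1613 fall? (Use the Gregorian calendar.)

Aug 30, 1613 is a Friday.
4442 mod 7 = 4, so 4442 days before a Friday is Friday − 4 = Monday.

Monday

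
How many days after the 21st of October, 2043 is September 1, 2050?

Oct 21, 2043 → Oct 21, 2044: 366 days (Feb 29, 2044 is in that span).
Oct 21, 2044 → Oct 21, 2045: 365 days.
Oct 21, 2045 → Oct 21, 2046: 365 days.
Oct 21, 2046 → Oct 21, 2047: 365 days.
Oct 21, 2047 → Oct 21, 2048: 366 days (Feb 29, 2048 is in that span).
Oct 21, 2048 → Oct 21, 2049: 365 days.
Oct 21, 2049 → Nov 21, 2049: 31 days (October has 31).
Nov 21, 2049 → Dec 21, 2049: 30 days (November has 30).
Dec 21, 2049 → Jan 21, 2050: 31 days (December has 31).
Jan 21, 2050 → Feb 21, 2050: 31 days (January has 31).
Feb 21, 2050 → Mar 21, 2050: 28 days (February has 28).
Mar 21, 2050 → Apr 21, 2050: 31 days (March has 31).
Apr 21, 2050 → May 21, 2050: 30 days (April has 30).
May 21, 2050 → Jun 21, 2050: 31 days (May has 31).
Jun 21, 2050 → Jul 21, 2050: 30 days (June has 30).
Jul 21, 2050 → Aug 21, 2050: 31 days (July has 31).
Aug 21, 2050 → Sep 1, 2050: 11 days.
Total: 2507 days.

2507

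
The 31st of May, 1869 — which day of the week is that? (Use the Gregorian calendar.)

Doomsday rule: the anchor day for the 1800s is Friday. For year 69: 69÷12 = 5 r 9, and 9÷4 = 2, so 5+9+2 = 16.
Friday + 16 ≡ Sunday — that's 1869's doomsday.
In May the doomsday date is May 9.
May 31 is 22 days after May 9; 22 mod 7 = 1, so Sunday + 1 = Monday.

Monday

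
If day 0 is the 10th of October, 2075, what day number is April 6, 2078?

909

Oct 10, 2075 → Oct 10, 2076: 366 days (Feb 29, 2076 is in that span).
Oct 10, 2076 → Oct 10, 2077: 365 days.
Oct 10, 2077 → Nov 10, 2077: 31 days (October has 31).
Nov 10, 2077 → Dec 10, 2077: 30 days (November has 30).
Dec 10, 2077 → Jan 10, 2078: 31 days (December has 31).
Jan 10, 2078 → Feb 10, 2078: 31 days (January has 31).
Feb 10, 2078 → Mar 10, 2078: 28 days (February has 28).
Mar 10, 2078 → Apr 6, 2078: 27 days.
Total: 909 days.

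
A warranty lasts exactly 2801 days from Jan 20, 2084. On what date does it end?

September 21, 2091

+366 (one year; includes Feb 29, 2084) → Jan 20, 2085 (2435 left).
+365 (one year) → Jan 20, 2086 (2070 left).
+365 (one year) → Jan 20, 2087 (1705 left).
+365 (one year) → Jan 20, 2088 (1340 left).
+366 (one year; includes Feb 29, 2088) → Jan 20, 2089 (974 left).
+365 (one year) → Jan 20, 2090 (609 left).
+365 (one year) → Jan 20, 2091 (244 left).
Jan has 31 days: +12 → Feb 1, 2091 (232 left).
Feb has 28 days: +28 → Mar 1, 2091 (204 left).
Mar has 31 days: +31 → Apr 1, 2091 (173 left).
Apr has 30 days: +30 → May 1, 2091 (143 left).
May has 31 days: +31 → Jun 1, 2091 (112 left).
Jun has 30 days: +30 → Jul 1, 2091 (82 left).
Jul has 31 days: +31 → Aug 1, 2091 (51 left).
Aug has 31 days: +31 → Sep 1, 2091 (20 left).
+20 → Sep 21, 2091.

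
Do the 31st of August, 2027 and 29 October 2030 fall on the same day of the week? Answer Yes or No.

From Aug 31, 2027 to Oct 29, 2030 is 1155 days.
1155 mod 7 = 0, so they are the same weekday.
(Aug 31, 2027 is a Tuesday; Oct 29, 2030 is a Tuesday.)

Yes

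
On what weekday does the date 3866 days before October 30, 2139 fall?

Wednesday

Oct 30, 2139 is a Friday.
3866 mod 7 = 2, so 3866 days before a Friday is Friday − 2 = Wednesday.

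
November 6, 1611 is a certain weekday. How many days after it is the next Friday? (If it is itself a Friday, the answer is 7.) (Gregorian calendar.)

5

Nov 6, 1611 is a Sunday.
From Sunday to the next Friday is 5 days.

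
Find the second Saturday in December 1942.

December 12, 1942

December 1, 1942 is a Tuesday.
The first Saturday is therefore December 5 (4 days later).
The second Saturday is 5 + 1×7 = December 12.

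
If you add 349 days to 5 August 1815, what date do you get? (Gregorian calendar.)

Aug has 31 days: +27 → Sep 1, 1815 (322 left).
Sep has 30 days: +30 → Oct 1, 1815 (292 left).
Oct has 31 days: +31 → Nov 1, 1815 (261 left).
Nov has 30 days: +30 → Dec 1, 1815 (231 left).
Dec has 31 days: +31 → Jan 1, 1816 (200 left).
Jan has 31 days: +31 → Feb 1, 1816 (169 left).
Feb has 29 days: +29 → Mar 1, 1816 (140 left).
Mar has 31 days: +31 → Apr 1, 1816 (109 left).
Apr has 30 days: +30 → May 1, 1816 (79 left).
May has 31 days: +31 → Jun 1, 1816 (48 left).
Jun has 30 days: +30 → Jul 1, 1816 (18 left).
+18 → Jul 19, 1816.

July 19, 1816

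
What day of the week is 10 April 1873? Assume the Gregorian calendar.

Doomsday rule: the anchor day for the 1800s is Friday. For year 73: 73÷12 = 6 r 1, and 1÷4 = 0, so 6+1+0 = 7.
Friday + 7 ≡ Friday — that's 1873's doomsday.
In April the doomsday date is Apr 4.
Apr 10 is 6 days after Apr 4; 6 mod 7 = 6, so Friday + 6 = Thursday.

Thursday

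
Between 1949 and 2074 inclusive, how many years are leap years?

31

Multiples of 4 in [1949,2074]: 31.
Of those, multiples of 100: 1 (not leap unless ÷400).
Multiples of 400: 1.
Leap years = 31 − 1 + 1 = 31.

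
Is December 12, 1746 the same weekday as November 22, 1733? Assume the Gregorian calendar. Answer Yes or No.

No

From Nov 22, 1733 to Dec 12, 1746 is 4768 days.
4768 mod 7 = 1, so they are different weekdays.
(Nov 22, 1733 is a Sunday; Dec 12, 1746 is a Monday.)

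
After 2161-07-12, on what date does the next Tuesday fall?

Jul 12, 2161 is a Sunday.
From Sunday to the next Tuesday is 2 days.
Jul 12, 2161 + 2 = Jul 14, 2161.

July 14, 2161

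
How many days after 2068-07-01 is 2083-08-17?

Jul 1, 2068 → Jul 1, 2069: 365 days.
Jul 1, 2069 → Jul 1, 2070: 365 days.
Jul 1, 2070 → Jul 1, 2071: 365 days.
Jul 1, 2071 → Jul 1, 2072: 366 days (Feb 29, 2072 is in that span).
Jul 1, 2072 → Jul 1, 2073: 365 days.
Jul 1, 2073 → Jul 1, 2074: 365 days.
Jul 1, 2074 → Jul 1, 2075: 365 days.
Jul 1, 2075 → Jul 1, 2076: 366 days (Feb 29, 2076 is in that span).
Jul 1, 2076 → Jul 1, 2077: 365 days.
Jul 1, 2077 → Jul 1, 2078: 365 days.
Jul 1, 2078 → Jul 1, 2079: 365 days.
Jul 1, 2079 → Jul 1, 2080: 366 days (Feb 29, 2080 is in that span).
Jul 1, 2080 → Jul 1, 2081: 365 days.
Jul 1, 2081 → Jul 1, 2082: 365 days.
Jul 1, 2082 → Jul 1, 2083: 365 days.
Jul 1, 2083 → Aug 1, 2083: 31 days (July has 31).
Aug 1, 2083 → Aug 17, 2083: 16 days.
Total: 5525 days.

5525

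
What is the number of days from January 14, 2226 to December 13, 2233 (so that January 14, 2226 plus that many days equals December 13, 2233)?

Jan 14, 2226 → Jan 14, 2227: 365 days.
Jan 14, 2227 → Jan 14, 2228: 365 days.
Jan 14, 2228 → Jan 14, 2229: 366 days (Feb 29, 2228 is in that span).
Jan 14, 2229 → Jan 14, 2230: 365 days.
Jan 14, 2230 → Jan 14, 2231: 365 days.
Jan 14, 2231 → Jan 14, 2232: 365 days.
Jan 14, 2232 → Jan 14, 2233: 366 days (Feb 29, 2232 is in that span).
Jan 14, 2233 → Feb 14, 2233: 31 days (January has 31).
Feb 14, 2233 → Mar 14, 2233: 28 days (February has 28).
Mar 14, 2233 → Apr 14, 2233: 31 days (March has 31).
Apr 14, 2233 → May 14, 2233: 30 days (April has 30).
May 14, 2233 → Jun 14, 2233: 31 days (May has 31).
Jun 14, 2233 → Jul 14, 2233: 30 days (June has 30).
Jul 14, 2233 → Aug 14, 2233: 31 days (July has 31).
Aug 14, 2233 → Sep 14, 2233: 31 days (August has 31).
Sep 14, 2233 → Oct 14, 2233: 30 days (September has 30).
Oct 14, 2233 → Nov 14, 2233: 31 days (October has 31).
Nov 14, 2233 → Dec 13, 2233: 29 days.
Total: 2890 days.

2890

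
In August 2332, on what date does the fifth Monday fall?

August 29, 2332

August 1, 2332 is a Monday.
The first Monday is therefore August 1 (same day).
The fifth Monday is 1 + 4×7 = August 29.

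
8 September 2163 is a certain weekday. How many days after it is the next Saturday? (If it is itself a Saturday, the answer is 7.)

2

Sep 8, 2163 is a Thursday.
From Thursday to the next Saturday is 2 days.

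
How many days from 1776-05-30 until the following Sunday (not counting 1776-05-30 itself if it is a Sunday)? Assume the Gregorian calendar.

3

May 30, 1776 is a Thursday.
From Thursday to the next Sunday is 3 days.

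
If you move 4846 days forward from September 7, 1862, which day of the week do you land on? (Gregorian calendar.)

Tuesday

Sep 7, 1862 is a Sunday.
4846 mod 7 = 2, so 4846 days after a Sunday is Sunday + 2 = Tuesday.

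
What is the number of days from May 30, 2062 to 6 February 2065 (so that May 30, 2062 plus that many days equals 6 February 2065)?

983

May 30, 2062 → May 30, 2063: 365 days.
May 30, 2063 → May 30, 2064: 366 days (Feb 29, 2064 is in that span).
May 30, 2064 → Jun 30, 2064: 31 days (May has 31).
Jun 30, 2064 → Jul 30, 2064: 30 days (June has 30).
Jul 30, 2064 → Aug 30, 2064: 31 days (July has 31).
Aug 30, 2064 → Sep 30, 2064: 31 days (August has 31).
Sep 30, 2064 → Oct 30, 2064: 30 days (September has 30).
Oct 30, 2064 → Nov 30, 2064: 31 days (October has 31).
Nov 30, 2064 → Dec 30, 2064: 30 days (November has 30).
Dec 30, 2064 → Jan 30, 2065: 31 days (December has 31).
Jan 30, 2065 → Feb 6, 2065: 7 days.
Total: 983 days.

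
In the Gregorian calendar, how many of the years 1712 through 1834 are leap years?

Multiples of 4 in [1712,1834]: 31.
Of those, multiples of 100: 1 (not leap unless ÷400).
Multiples of 400: 0.
Leap years = 31 − 1 + 0 = 30.

30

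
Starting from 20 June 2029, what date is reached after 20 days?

July 10, 2029

Jun has 30 days: +11 → Jul 1, 2029 (9 left).
+9 → Jul 10, 2029.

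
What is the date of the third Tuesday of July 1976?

July 20, 1976

July 1, 1976 is a Thursday.
The first Tuesday is therefore July 6 (5 days later).
The third Tuesday is 6 + 2×7 = July 20.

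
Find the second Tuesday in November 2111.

November 10, 2111

November 1, 2111 is a Sunday.
The first Tuesday is therefore November 3 (2 days later).
The second Tuesday is 3 + 1×7 = November 10.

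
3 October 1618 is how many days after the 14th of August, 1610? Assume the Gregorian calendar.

2972

Aug 14, 1610 → Aug 14, 1611: 365 days.
Aug 14, 1611 → Aug 14, 1612: 366 days (Feb 29, 1612 is in that span).
Aug 14, 1612 → Aug 14, 1613: 365 days.
Aug 14, 1613 → Aug 14, 1614: 365 days.
Aug 14, 1614 → Aug 14, 1615: 365 days.
Aug 14, 1615 → Aug 14, 1616: 366 days (Feb 29, 1616 is in that span).
Aug 14, 1616 → Aug 14, 1617: 365 days.
Aug 14, 1617 → Aug 14, 1618: 365 days.
Aug 14, 1618 → Sep 14, 1618: 31 days (August has 31).
Sep 14, 1618 → Oct 3, 1618: 19 days.
Total: 2972 days.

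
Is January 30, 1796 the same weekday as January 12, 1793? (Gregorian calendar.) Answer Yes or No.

Yes

From Jan 12, 1793 to Jan 30, 1796 is 1113 days.
1113 mod 7 = 0, so they are the same weekday.
(Jan 12, 1793 is a Saturday; Jan 30, 1796 is a Saturday.)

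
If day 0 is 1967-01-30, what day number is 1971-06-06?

1588

Jan 30, 1967 → Jan 30, 1968: 365 days.
Jan 30, 1968 → Jan 30, 1969: 366 days (Feb 29, 1968 is in that span).
Jan 30, 1969 → Jan 30, 1970: 365 days.
Jan 30, 1970 → Jan 30, 1971: 365 days.
Jan 30, 1971 → Feb 28, 1971: 29 days (January has 31).
Feb 28, 1971 → Mar 28, 1971: 28 days (February has 28).
Mar 28, 1971 → Apr 28, 1971: 31 days (March has 31).
Apr 28, 1971 → May 28, 1971: 30 days (April has 30).
May 28, 1971 → Jun 6, 1971: 9 days.
Total: 1588 days.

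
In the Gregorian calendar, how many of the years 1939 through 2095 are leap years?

Multiples of 4 in [1939,2095]: 39.
Of those, multiples of 100: 1 (not leap unless ÷400).
Multiples of 400: 1.
Leap years = 39 − 1 + 1 = 39.

39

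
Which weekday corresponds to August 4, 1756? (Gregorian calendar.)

Wednesday

Doomsday rule: the anchor day for the 1700s is Sunday. For year 56: 56÷12 = 4 r 8, and 8÷4 = 2, so 4+8+2 = 14.
Sunday + 14 ≡ Sunday — that's 1756's doomsday.
In August the doomsday date is Aug 8.
Aug 4 is 4 days before Aug 8; 4 mod 7 = 4, so Sunday − 4 = Wednesday.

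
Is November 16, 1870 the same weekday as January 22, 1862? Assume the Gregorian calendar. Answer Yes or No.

Yes

From Jan 22, 1862 to Nov 16, 1870 is 3220 days.
3220 mod 7 = 0, so they are the same weekday.
(Jan 22, 1862 is a Wednesday; Nov 16, 1870 is a Wednesday.)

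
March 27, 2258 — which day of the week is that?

Doomsday rule: the anchor day for the 2200s is Friday. For year 58: 58÷12 = 4 r 10, and 10÷4 = 2, so 4+10+2 = 16.
Friday + 16 ≡ Sunday — that's 2258's doomsday.
In March the doomsday date is Mar 14.
Mar 27 is 13 days after Mar 14; 13 mod 7 = 6, so Sunday + 6 = Saturday.

Saturday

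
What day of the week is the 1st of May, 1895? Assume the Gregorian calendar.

Doomsday rule: the anchor day for the 1800s is Friday. For year 95: 95÷12 = 7 r 11, and 11÷4 = 2, so 7+11+2 = 20.
Friday + 20 ≡ Thursday — that's 1895's doomsday.
In May the doomsday date is May 9.
May 1 is 8 days before May 9; 8 mod 7 = 1, so Thursday − 1 = Wednesday.

Wednesday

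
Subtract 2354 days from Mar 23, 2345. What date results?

−365 (one year) → Mar 23, 2344 (1989 left).
−366 (one year; includes Feb 29, 2344) → Mar 23, 2343 (1623 left).
−365 (one year) → Mar 23, 2342 (1258 left).
−365 (one year) → Mar 23, 2341 (893 left).
−365 (one year) → Mar 23, 2340 (528 left).
−366 (one year; includes Feb 29, 2340) → Mar 23, 2339 (162 left).
−23 → Feb 28, 2339 (end of Feb, 28 days; 139 left).
−28 → Jan 31, 2339 (end of Jan, 31 days; 111 left).
−31 → Dec 31, 2338 (end of Dec, 31 days; 80 left).
−31 → Nov 30, 2338 (end of Nov, 30 days; 49 left).
−30 → Oct 31, 2338 (end of Oct, 31 days; 19 left).
−19 → Oct 12, 2338.

October 12, 2338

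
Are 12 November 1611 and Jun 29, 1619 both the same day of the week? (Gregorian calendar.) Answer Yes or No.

From Nov 12, 1611 to Jun 29, 1619 is 2786 days.
2786 mod 7 = 0, so they are the same weekday.
(Nov 12, 1611 is a Saturday; Jun 29, 1619 is a Saturday.)

Yes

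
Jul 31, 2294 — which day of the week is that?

Doomsday rule: the anchor day for the 2200s is Friday. For year 94: 94÷12 = 7 r 10, and 10÷4 = 2, so 7+10+2 = 19.
Friday + 19 ≡ Wednesday — that's 2294's doomsday.
In July the doomsday date is Jul 11.
Jul 31 is 20 days after Jul 11; 20 mod 7 = 6, so Wednesday + 6 = Tuesday.

Tuesday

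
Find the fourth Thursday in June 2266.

June 1, 2266 is a Friday.
The first Thursday is therefore June 7 (6 days later).
The fourth Thursday is 7 + 3×7 = June 28.

June 28, 2266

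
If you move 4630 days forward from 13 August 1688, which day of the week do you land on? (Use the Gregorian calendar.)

Monday

Aug 13, 1688 is a Friday.
4630 mod 7 = 3, so 4630 days after a Friday is Friday + 3 = Monday.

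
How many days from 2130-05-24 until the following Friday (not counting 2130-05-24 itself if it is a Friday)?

May 24, 2130 is a Wednesday.
From Wednesday to the next Friday is 2 days.

2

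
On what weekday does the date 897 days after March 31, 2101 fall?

Friday

First find the weekday of Mar 31, 2101. Doomsday rule: the anchor day for the 2100s is Sunday. For year 01: 1÷12 = 0 r 1, and 1÷4 = 0, so 0+1+0 = 1.
Sunday + 1 ≡ Monday — that's 2101's doomsday.
In March the doomsday date is Mar 14.
Mar 31 is 17 days after Mar 14; 17 mod 7 = 3, so Monday + 3 = Thursday.
897 mod 7 = 1, so 897 days after a Thursday is Thursday + 1 = Friday.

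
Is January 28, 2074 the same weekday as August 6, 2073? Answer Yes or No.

From Aug 6, 2073 to Jan 28, 2074 is 175 days.
175 mod 7 = 0, so they are the same weekday.
(Aug 6, 2073 is a Sunday; Jan 28, 2074 is a Sunday.)

Yes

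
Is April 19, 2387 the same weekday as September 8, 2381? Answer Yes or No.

From Sep 8, 2381 to Apr 19, 2387 is 2049 days.
2049 mod 7 = 5, so they are different weekdays.
(Sep 8, 2381 is a Tuesday; Apr 19, 2387 is a Sunday.)

No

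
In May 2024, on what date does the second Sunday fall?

May 12, 2024

May 1, 2024 is a Wednesday.
The first Sunday is therefore May 5 (4 days later).
The second Sunday is 5 + 1×7 = May 12.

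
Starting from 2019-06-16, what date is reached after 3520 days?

+366 (one year; includes Feb 29, 2020) → Jun 16, 2020 (3154 left).
+365 (one year) → Jun 16, 2021 (2789 left).
+365 (one year) → Jun 16, 2022 (2424 left).
+365 (one year) → Jun 16, 2023 (2059 left).
+366 (one year; includes Feb 29, 2024) → Jun 16, 2024 (1693 left).
+365 (one year) → Jun 16, 2025 (1328 left).
+365 (one year) → Jun 16, 2026 (963 left).
+365 (one year) → Jun 16, 2027 (598 left).
+366 (one year; includes Feb 29, 2028) → Jun 16, 2028 (232 left).
Jun has 30 days: +15 → Jul 1, 2028 (217 left).
Jul has 31 days: +31 → Aug 1, 2028 (186 left).
Aug has 31 days: +31 → Sep 1, 2028 (155 left).
Sep has 30 days: +30 → Oct 1, 2028 (125 left).
Oct has 31 days: +31 → Nov 1, 2028 (94 left).
Nov has 30 days: +30 → Dec 1, 2028 (64 left).
Dec has 31 days: +31 → Jan 1, 2029 (33 left).
Jan has 31 days: +31 → Feb 1, 2029 (2 left).
+2 → Feb 3, 2029.

February 3, 2029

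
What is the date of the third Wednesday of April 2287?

April 20, 2287

April 1, 2287 is a Friday.
The first Wednesday is therefore April 6 (5 days later).
The third Wednesday is 6 + 2×7 = April 20.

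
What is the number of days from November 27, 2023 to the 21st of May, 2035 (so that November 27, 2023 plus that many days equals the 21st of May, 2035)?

Nov 27, 2023 → Nov 27, 2024: 366 days (Feb 29, 2024 is in that span).
Nov 27, 2024 → Nov 27, 2025: 365 days.
Nov 27, 2025 → Nov 27, 2026: 365 days.
Nov 27, 2026 → Nov 27, 2027: 365 days.
Nov 27, 2027 → Nov 27, 2028: 366 days (Feb 29, 2028 is in that span).
Nov 27, 2028 → Nov 27, 2029: 365 days.
Nov 27, 2029 → Nov 27, 2030: 365 days.
Nov 27, 2030 → Nov 27, 2031: 365 days.
Nov 27, 2031 → Nov 27, 2032: 366 days (Feb 29, 2032 is in that span).
Nov 27, 2032 → Nov 27, 2033: 365 days.
Nov 27, 2033 → Nov 27, 2034: 365 days.
Nov 27, 2034 → Dec 27, 2034: 30 days (November has 30).
Dec 27, 2034 → Jan 27, 2035: 31 days (December has 31).
Jan 27, 2035 → Feb 27, 2035: 31 days (January has 31).
Feb 27, 2035 → Mar 27, 2035: 28 days (February has 28).
Mar 27, 2035 → Apr 27, 2035: 31 days (March has 31).
Apr 27, 2035 → May 21, 2035: 24 days.
Total: 4193 days.

4193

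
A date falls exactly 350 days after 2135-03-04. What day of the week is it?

Mar 4, 2135 is a Friday.
350 mod 7 = 0, so 350 days after a Friday is Friday + 0 = Friday.

Friday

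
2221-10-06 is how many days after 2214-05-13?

May 13, 2214 → May 13, 2215: 365 days.
May 13, 2215 → May 13, 2216: 366 days (Feb 29, 2216 is in that span).
May 13, 2216 → May 13, 2217: 365 days.
May 13, 2217 → May 13, 2218: 365 days.
May 13, 2218 → May 13, 2219: 365 days.
May 13, 2219 → May 13, 2220: 366 days (Feb 29, 2220 is in that span).
May 13, 2220 → May 13, 2221: 365 days.
May 13, 2221 → Jun 13, 2221: 31 days (May has 31).
Jun 13, 2221 → Jul 13, 2221: 30 days (June has 30).
Jul 13, 2221 → Aug 13, 2221: 31 days (July has 31).
Aug 13, 2221 → Sep 13, 2221: 31 days (August has 31).
Sep 13, 2221 → Oct 6, 2221: 23 days.
Total: 2703 days.

2703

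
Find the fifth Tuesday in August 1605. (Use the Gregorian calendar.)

August 30, 1605

August 1, 1605 is a Monday.
The first Tuesday is therefore August 2 (1 days later).
The fifth Tuesday is 2 + 4×7 = August 30.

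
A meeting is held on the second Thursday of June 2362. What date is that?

June 1, 2362 is a Friday.
The first Thursday is therefore June 7 (6 days later).
The second Thursday is 7 + 1×7 = June 14.

June 14, 2362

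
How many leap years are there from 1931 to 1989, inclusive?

15

Multiples of 4 in [1931,1989]: 15.
Of those, multiples of 100: 0 (not leap unless ÷400).
Multiples of 400: 0.
Leap years = 15 − 0 + 0 = 15.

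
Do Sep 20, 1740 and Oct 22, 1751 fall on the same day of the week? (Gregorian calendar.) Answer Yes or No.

From Sep 20, 1740 to Oct 22, 1751 is 4049 days.
4049 mod 7 = 3, so they are different weekdays.
(Sep 20, 1740 is a Tuesday; Oct 22, 1751 is a Friday.)

No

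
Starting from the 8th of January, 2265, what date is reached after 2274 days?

+365 (one year) → Jan 8, 2266 (1909 left).
+365 (one year) → Jan 8, 2267 (1544 left).
+365 (one year) → Jan 8, 2268 (1179 left).
+366 (one year; includes Feb 29, 2268) → Jan 8, 2269 (813 left).
+365 (one year) → Jan 8, 2270 (448 left).
+365 (one year) → Jan 8, 2271 (83 left).
Jan has 31 days: +24 → Feb 1, 2271 (59 left).
Feb has 28 days: +28 → Mar 1, 2271 (31 left).
Mar has 31 days: +31 → Apr 1, 2271 (0 left).

April 1, 2271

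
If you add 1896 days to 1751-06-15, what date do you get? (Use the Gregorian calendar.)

August 23, 1756

+366 (one year; includes Feb 29, 1752) → Jun 15, 1752 (1530 left).
+365 (one year) → Jun 15, 1753 (1165 left).
+365 (one year) → Jun 15, 1754 (800 left).
+365 (one year) → Jun 15, 1755 (435 left).
+366 (one year; includes Feb 29, 1756) → Jun 15, 1756 (69 left).
Jun has 30 days: +16 → Jul 1, 1756 (53 left).
Jul has 31 days: +31 → Aug 1, 1756 (22 left).
+22 → Aug 23, 1756.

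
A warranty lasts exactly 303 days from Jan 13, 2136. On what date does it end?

Jan has 31 days: +19 → Feb 1, 2136 (284 left).
Feb has 29 days: +29 → Mar 1, 2136 (255 left).
Mar has 31 days: +31 → Apr 1, 2136 (224 left).
Apr has 30 days: +30 → May 1, 2136 (194 left).
May has 31 days: +31 → Jun 1, 2136 (163 left).
Jun has 30 days: +30 → Jul 1, 2136 (133 left).
Jul has 31 days: +31 → Aug 1, 2136 (102 left).
Aug has 31 days: +31 → Sep 1, 2136 (71 left).
Sep has 30 days: +30 → Oct 1, 2136 (41 left).
Oct has 31 days: +31 → Nov 1, 2136 (10 left).
+10 → Nov 11, 2136.

November 11, 2136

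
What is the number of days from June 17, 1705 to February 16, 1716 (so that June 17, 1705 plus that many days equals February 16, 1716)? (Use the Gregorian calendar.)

3896

Jun 17, 1705 → Jun 17, 1706: 365 days.
Jun 17, 1706 → Jun 17, 1707: 365 days.
Jun 17, 1707 → Jun 17, 1708: 366 days (Feb 29, 1708 is in that span).
Jun 17, 1708 → Jun 17, 1709: 365 days.
Jun 17, 1709 → Jun 17, 1710: 365 days.
Jun 17, 1710 → Jun 17, 1711: 365 days.
Jun 17, 1711 → Jun 17, 1712: 366 days (Feb 29, 1712 is in that span).
Jun 17, 1712 → Jun 17, 1713: 365 days.
Jun 17, 1713 → Jun 17, 1714: 365 days.
Jun 17, 1714 → Jun 17, 1715: 365 days.
Jun 17, 1715 → Jul 17, 1715: 30 days (June has 30).
Jul 17, 1715 → Aug 17, 1715: 31 days (July has 31).
Aug 17, 1715 → Sep 17, 1715: 31 days (August has 31).
Sep 17, 1715 → Oct 17, 1715: 30 days (September has 30).
Oct 17, 1715 → Nov 17, 1715: 31 days (October has 31).
Nov 17, 1715 → Dec 17, 1715: 30 days (November has 30).
Dec 17, 1715 → Jan 17, 1716: 31 days (December has 31).
Jan 17, 1716 → Feb 16, 1716: 30 days.
Total: 3896 days.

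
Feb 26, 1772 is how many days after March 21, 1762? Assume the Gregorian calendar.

Mar 21, 1762 → Mar 21, 1763: 365 days.
Mar 21, 1763 → Mar 21, 1764: 366 days (Feb 29, 1764 is in that span).
Mar 21, 1764 → Mar 21, 1765: 365 days.
Mar 21, 1765 → Mar 21, 1766: 365 days.
Mar 21, 1766 → Mar 21, 1767: 365 days.
Mar 21, 1767 → Mar 21, 1768: 366 days (Feb 29, 1768 is in that span).
Mar 21, 1768 → Mar 21, 1769: 365 days.
Mar 21, 1769 → Mar 21, 1770: 365 days.
Mar 21, 1770 → Mar 21, 1771: 365 days.
Mar 21, 1771 → Apr 21, 1771: 31 days (March has 31).
Apr 21, 1771 → May 21, 1771: 30 days (April has 30).
May 21, 1771 → Jun 21, 1771: 31 days (May has 31).
Jun 21, 1771 → Jul 21, 1771: 30 days (June has 30).
Jul 21, 1771 → Aug 21, 1771: 31 days (July has 31).
Aug 21, 1771 → Sep 21, 1771: 31 days (August has 31).
Sep 21, 1771 → Oct 21, 1771: 30 days (September has 30).
Oct 21, 1771 → Nov 21, 1771: 31 days (October has 31).
Nov 21, 1771 → Dec 21, 1771: 30 days (November has 30).
Dec 21, 1771 → Jan 21, 1772: 31 days (December has 31).
Jan 21, 1772 → Feb 21, 1772: 31 days (January has 31).
Feb 21, 1772 → Feb 26, 1772: 5 days.
Total: 3629 days.

3629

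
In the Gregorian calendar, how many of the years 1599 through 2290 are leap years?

168

Multiples of 4 in [1599,2290]: 173.
Of those, multiples of 100: 7 (not leap unless ÷400).
Multiples of 400: 2.
Leap years = 173 − 7 + 2 = 168.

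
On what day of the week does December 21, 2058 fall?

Saturday

Doomsday rule: the anchor day for the 2000s is Tuesday. For year 58: 58÷12 = 4 r 10, and 10÷4 = 2, so 4+10+2 = 16.
Tuesday + 16 ≡ Thursday — that's 2058's doomsday.
In December the doomsday date is Dec 12.
Dec 21 is 9 days after Dec 12; 9 mod 7 = 2, so Thursday + 2 = Saturday.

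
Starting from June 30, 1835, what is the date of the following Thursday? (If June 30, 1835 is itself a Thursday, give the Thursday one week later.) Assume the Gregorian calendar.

Jun 30, 1835 is a Tuesday.
From Tuesday to the next Thursday is 2 days.
Jun 30, 1835 + 2 = Jul 2, 1835.

July 2, 1835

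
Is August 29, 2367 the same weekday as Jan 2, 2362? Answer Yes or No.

Yes

From Jan 2, 2362 to Aug 29, 2367 is 2065 days.
2065 mod 7 = 0, so they are the same weekday.
(Jan 2, 2362 is a Tuesday; Aug 29, 2367 is a Tuesday.)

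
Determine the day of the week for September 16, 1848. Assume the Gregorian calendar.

Doomsday rule: the anchor day for the 1800s is Friday. For year 48: 48÷12 = 4 r 0, and 0÷4 = 0, so 4+0+0 = 4.
Friday + 4 ≡ Tuesday — that's 1848's doomsday.
In September the doomsday date is Sep 5.
Sep 16 is 11 days after Sep 5; 11 mod 7 = 4, so Tuesday + 4 = Saturday.

Saturday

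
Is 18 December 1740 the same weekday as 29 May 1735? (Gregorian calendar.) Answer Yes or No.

Yes

From May 29, 1735 to Dec 18, 1740 is 2030 days.
2030 mod 7 = 0, so they are the same weekday.
(May 29, 1735 is a Sunday; Dec 18, 1740 is a Sunday.)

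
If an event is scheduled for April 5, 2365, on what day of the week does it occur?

Doomsday rule: the anchor day for the 2300s is Wednesday. For year 65: 65÷12 = 5 r 5, and 5÷4 = 1, so 5+5+1 = 11.
Wednesday + 11 ≡ Sunday — that's 2365's doomsday.
In April the doomsday date is Apr 4.
Apr 5 is 1 day after Apr 4; 1 mod 7 = 1, so Sunday + 1 = Monday.

Monday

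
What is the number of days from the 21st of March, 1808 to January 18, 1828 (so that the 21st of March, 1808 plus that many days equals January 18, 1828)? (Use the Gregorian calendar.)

Mar 21, 1808 → Mar 21, 1809: 365 days.
Mar 21, 1809 → Mar 21, 1810: 365 days.
Mar 21, 1810 → Mar 21, 1811: 365 days.
Mar 21, 1811 → Mar 21, 1812: 366 days (Feb 29, 1812 is in that span).
Mar 21, 1812 → Mar 21, 1813: 365 days.
Mar 21, 1813 → Mar 21, 1814: 365 days.
Mar 21, 1814 → Mar 21, 1815: 365 days.
Mar 21, 1815 → Mar 21, 1816: 366 days (Feb 29, 1816 is in that span).
Mar 21, 1816 → Mar 21, 1817: 365 days.
Mar 21, 1817 → Mar 21, 1818: 365 days.
Mar 21, 1818 → Mar 21, 1819: 365 days.
Mar 21, 1819 → Mar 21, 1820: 366 days (Feb 29, 1820 is in that span).
Mar 21, 1820 → Mar 21, 1821: 365 days.
Mar 21, 1821 → Mar 21, 1822: 365 days.
Mar 21, 1822 → Mar 21, 1823: 365 days.
Mar 21, 1823 → Mar 21, 1824: 366 days (Feb 29, 1824 is in that span).
Mar 21, 1824 → Mar 21, 1825: 365 days.
Mar 21, 1825 → Mar 21, 1826: 365 days.
Mar 21, 1826 → Mar 21, 1827: 365 days.
Mar 21, 1827 → Apr 21, 1827: 31 days (March has 31).
Apr 21, 1827 → May 21, 1827: 30 days (April has 30).
May 21, 1827 → Jun 21, 1827: 31 days (May has 31).
Jun 21, 1827 → Jul 21, 1827: 30 days (June has 30).
Jul 21, 1827 → Aug 21, 1827: 31 days (July has 31).
Aug 21, 1827 → Sep 21, 1827: 31 days (August has 31).
Sep 21, 1827 → Oct 21, 1827: 30 days (September has 30).
Oct 21, 1827 → Nov 21, 1827: 31 days (October has 31).
Nov 21, 1827 → Dec 21, 1827: 30 days (November has 30).
Dec 21, 1827 → Jan 18, 1828: 28 days.
Total: 7242 days.

7242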